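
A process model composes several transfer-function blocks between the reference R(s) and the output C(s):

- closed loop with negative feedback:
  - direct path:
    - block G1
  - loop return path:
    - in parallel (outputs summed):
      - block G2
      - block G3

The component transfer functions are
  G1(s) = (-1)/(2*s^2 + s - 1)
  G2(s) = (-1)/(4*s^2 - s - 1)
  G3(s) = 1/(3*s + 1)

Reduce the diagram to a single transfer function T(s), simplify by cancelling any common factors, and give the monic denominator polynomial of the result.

The answer is s^5 + 7*s^4/12 - 19*s^3/24 - 11*s^2/24 + 7*s/24 + 1/8.

Reasoning:
Step 1. reduce the parallel group G2, G3, giving (4*s^2 - 4*s - 2)/(12*s^3 + s^2 - 4*s - 1)
Step 2. collapse the loop (G1 forward, (G2+G3) return), giving (-12*s^3 - s^2 + 4*s + 1)/(24*s^5 + 14*s^4 - 19*s^3 - 11*s^2 + 7*s + 3)
That last expression is T(s), already simplified. Scaling its denominator by 1/24 (the reciprocal of the leading coefficient) yields the monic denominator.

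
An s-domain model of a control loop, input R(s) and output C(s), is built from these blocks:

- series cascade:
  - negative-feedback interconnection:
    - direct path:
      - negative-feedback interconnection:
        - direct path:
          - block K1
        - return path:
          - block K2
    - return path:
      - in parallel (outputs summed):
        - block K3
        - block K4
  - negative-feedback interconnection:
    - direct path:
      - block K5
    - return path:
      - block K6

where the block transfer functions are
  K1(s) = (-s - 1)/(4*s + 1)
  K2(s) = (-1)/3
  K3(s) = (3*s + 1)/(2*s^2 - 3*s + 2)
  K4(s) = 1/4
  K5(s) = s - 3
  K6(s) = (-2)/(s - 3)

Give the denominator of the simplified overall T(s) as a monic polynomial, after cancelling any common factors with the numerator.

1. feedback reduction of K1, K2, giving (-3*s - 3)/(13*s + 4)
2. parallel reduction of K3, K4, giving (2*s^2 + 9*s + 6)/(8*s^2 - 12*s + 8)
3. feedback reduction of [K1/(1+K1*K2)], (K3+K4), giving (-24*s^3 + 12*s^2 + 12*s - 24)/(98*s^3 - 157*s^2 + 11*s + 14)
4. feedback reduction of K5, K6, giving 3 - s
5. cascade [[K1/(1+K1*K2)]/(1+[K1/(1+K1*K2)]*(K3+K4))], [K5/(1+K5*K6)], giving (24*s^4 - 84*s^3 + 24*s^2 + 60*s - 72)/(98*s^3 - 157*s^2 + 11*s + 14)
T(s) is the step-5 result (common factors already cancelled). Leading coefficient of the denominator: 98. Divide through by 98 for the monic polynomial.

Therefore the answer is s^3 - 157*s^2/98 + 11*s/98 + 1/7.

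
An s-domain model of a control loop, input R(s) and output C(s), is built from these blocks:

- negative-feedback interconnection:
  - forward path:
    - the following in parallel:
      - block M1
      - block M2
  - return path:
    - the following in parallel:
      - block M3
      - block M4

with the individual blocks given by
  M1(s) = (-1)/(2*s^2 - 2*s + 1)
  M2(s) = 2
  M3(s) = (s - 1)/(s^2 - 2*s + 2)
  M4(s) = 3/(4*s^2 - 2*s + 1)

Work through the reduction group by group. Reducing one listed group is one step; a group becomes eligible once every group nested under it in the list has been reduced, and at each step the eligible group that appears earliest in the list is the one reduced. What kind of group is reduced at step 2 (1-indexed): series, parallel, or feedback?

Answer: parallel

Working:
Step 1: reduce the parallel group M1, M2
Step 2: combine M3, M4 in parallel
Step 3: apply the feedback formula to (M1+M2), (M3+M4)
Step 2 collapses a parallel group.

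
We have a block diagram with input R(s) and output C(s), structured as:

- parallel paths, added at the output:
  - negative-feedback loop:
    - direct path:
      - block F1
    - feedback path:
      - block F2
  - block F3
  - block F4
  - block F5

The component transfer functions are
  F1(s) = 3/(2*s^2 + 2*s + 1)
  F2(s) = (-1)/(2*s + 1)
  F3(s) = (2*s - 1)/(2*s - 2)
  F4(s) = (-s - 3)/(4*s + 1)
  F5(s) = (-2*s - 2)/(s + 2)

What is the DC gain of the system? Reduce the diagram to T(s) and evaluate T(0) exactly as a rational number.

First reduce the diagram to T(s).

Step 1 - feedback reduction of F1, F2 -> (6*s + 3)/(4*s^3 + 6*s^2 + 4*s - 2)
Step 2 - reduce the parallel group [F1/(1+F1*F2)], F3, F4, F5 -> (-20*s^6 - 26*s^5 + 28*s^4 + 111*s^3 + 31*s^2 - 14*s - 20)/(16*s^6 + 44*s^5 + 18*s^4 - 38*s^3 - 50*s^2 + 6*s + 4)
Evaluating the step-2 result (the overall T(s)) at s = 0 gives T(0) = -20/4 = -5.

Answer: -5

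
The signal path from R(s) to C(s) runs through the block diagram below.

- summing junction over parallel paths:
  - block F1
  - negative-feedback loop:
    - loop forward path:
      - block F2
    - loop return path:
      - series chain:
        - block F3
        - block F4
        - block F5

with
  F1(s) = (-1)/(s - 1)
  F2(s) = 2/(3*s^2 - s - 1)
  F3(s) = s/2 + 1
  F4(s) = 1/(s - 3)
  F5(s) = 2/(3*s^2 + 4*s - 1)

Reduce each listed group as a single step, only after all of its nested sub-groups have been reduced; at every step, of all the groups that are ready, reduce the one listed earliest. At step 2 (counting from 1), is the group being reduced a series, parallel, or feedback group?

Reducing step by step:

Step 1. reduce the series chain F3, F4, F5
Step 2. collapse the loop (F2 forward, (F3*F4*F5) return)
Step 3. sum the parallel branches F1, [F2/(1+F2*(F3*F4*F5))]
At step 2 the group reduced is feedback.

Answer: feedback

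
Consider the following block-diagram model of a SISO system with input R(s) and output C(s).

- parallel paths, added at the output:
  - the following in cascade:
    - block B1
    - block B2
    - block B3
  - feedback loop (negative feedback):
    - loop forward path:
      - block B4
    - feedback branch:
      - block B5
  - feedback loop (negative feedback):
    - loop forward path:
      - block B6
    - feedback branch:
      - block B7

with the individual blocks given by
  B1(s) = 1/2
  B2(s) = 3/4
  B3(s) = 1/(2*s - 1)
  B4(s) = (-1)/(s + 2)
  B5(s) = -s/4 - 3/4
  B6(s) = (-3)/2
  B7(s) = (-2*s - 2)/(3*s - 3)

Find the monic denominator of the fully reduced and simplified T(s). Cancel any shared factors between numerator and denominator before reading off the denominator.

(1) multiply B1, B2, B3 (series) = 3/(16*s - 8)
(2) close the feedback loop around B4, B5 = (-4)/(5*s + 11)
(3) reduce the feedback loop with forward B6 and return B7 = (3 - 3*s)/(4*s)
(4) add (B1*B2*B3), [B4/(1+B4*B5)], [B6/(1+B6*B7)] (parallel) = (-60*s^3 - 91*s^2 + 233*s - 66)/(80*s^3 + 136*s^2 - 88*s)
That last expression is T(s), already simplified. Scaling its denominator by 1/80 (the reciprocal of the leading coefficient) yields the monic denominator.

Hence the answer: s^3 + 17*s^2/10 - 11*s/10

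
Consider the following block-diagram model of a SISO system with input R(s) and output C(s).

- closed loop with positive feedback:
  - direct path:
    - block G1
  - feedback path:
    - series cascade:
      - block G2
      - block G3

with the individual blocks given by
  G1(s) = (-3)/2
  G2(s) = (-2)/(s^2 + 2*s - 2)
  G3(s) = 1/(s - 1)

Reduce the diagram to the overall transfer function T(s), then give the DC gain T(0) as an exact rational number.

Step 1: cascade G2, G3: (-2)/(s^3 + s^2 - 4*s + 2)
Step 2: close the feedback loop around G1, (G2*G3): (-3*s^3 - 3*s^2 + 12*s - 6)/(2*s^3 + 2*s^2 - 8*s - 2)
DC gain: substitute s = 0 into T(s) from step 2: T(0) = -6/(-2) = 3.

Hence the answer: 3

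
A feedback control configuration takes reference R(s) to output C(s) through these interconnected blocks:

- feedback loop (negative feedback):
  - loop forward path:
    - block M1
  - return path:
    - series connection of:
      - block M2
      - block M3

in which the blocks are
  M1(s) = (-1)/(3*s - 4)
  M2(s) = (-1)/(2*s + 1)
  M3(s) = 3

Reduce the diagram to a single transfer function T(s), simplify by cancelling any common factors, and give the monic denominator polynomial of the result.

Step 1. series reduction of M2, M3 -> (-3)/(2*s + 1)
Step 2. reduce the feedback loop with forward M1 and return (M2*M3) -> (-2*s - 1)/(6*s^2 - 5*s - 1)
No further cancellation is possible in the step-2 result, so that is T(s). Its denominator becomes monic after dividing by the leading coefficient 6.

Therefore the answer is s^2 - 5*s/6 - 1/6.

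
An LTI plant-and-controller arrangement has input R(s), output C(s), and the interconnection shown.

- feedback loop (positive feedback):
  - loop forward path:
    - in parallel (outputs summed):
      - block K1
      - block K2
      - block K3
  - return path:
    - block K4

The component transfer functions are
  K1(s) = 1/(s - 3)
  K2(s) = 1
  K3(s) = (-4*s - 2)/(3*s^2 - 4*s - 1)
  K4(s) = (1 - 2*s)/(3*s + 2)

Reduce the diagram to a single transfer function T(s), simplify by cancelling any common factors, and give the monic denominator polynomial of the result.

Answer: s^4 - 64*s^3/15 + 11*s^2/3 + 2*s - 2/15

Working:
(1) combine K1, K2, K3 in parallel, giving (3*s^3 - 14*s^2 + 17*s + 8)/(3*s^3 - 13*s^2 + 11*s + 3)
(2) close the feedback loop around (K1+K2+K3), K4, giving (9*s^4 - 36*s^3 + 23*s^2 + 58*s + 16)/(15*s^4 - 64*s^3 + 55*s^2 + 30*s - 2)
The result of step 2 is T(s) in lowest terms. Its denominator has leading coefficient 15; dividing the denominator through by 15 makes it monic.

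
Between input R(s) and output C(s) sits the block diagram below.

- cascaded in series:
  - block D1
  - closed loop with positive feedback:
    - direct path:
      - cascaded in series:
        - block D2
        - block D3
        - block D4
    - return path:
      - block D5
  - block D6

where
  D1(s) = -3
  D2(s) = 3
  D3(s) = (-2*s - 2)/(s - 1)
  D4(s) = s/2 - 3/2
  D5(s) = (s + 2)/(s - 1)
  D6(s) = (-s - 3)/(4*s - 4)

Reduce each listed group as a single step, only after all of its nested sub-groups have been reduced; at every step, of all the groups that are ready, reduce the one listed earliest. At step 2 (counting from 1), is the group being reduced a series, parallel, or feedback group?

Reducing step by step:

Step 1. cascade D2, D3, D4
Step 2. close the feedback loop around (D2*D3*D4), D5
Step 3. multiply D1, [(D2*D3*D4)/(1-(D2*D3*D4)*D5)], D6 (series)
Step 2: feedback.

Answer: feedback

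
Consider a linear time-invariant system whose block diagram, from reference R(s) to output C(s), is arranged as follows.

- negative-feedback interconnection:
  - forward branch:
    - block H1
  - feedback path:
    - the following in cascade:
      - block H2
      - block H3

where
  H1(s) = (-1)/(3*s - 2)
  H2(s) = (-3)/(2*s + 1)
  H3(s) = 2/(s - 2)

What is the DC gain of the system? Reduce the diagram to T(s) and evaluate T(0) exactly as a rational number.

1. series reduction of H2, H3 -> (-6)/(2*s^2 - 3*s - 2)
2. collapse the loop (H1 forward, (H2*H3) return) -> (-2*s^2 + 3*s + 2)/(6*s^3 - 13*s^2 + 10)
Step 2 gives the overall T(s). Then T(0) = 2/10 = 1/5.

Therefore the answer is 1/5.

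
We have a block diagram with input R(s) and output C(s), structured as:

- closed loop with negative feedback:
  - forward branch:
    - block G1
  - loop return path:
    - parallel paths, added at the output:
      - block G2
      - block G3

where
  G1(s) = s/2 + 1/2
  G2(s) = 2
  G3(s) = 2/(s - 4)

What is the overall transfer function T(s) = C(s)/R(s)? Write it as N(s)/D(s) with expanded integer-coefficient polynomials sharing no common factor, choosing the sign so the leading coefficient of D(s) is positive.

Step 1: add G2, G3 (parallel); result (2*s - 6)/(s - 4)
Step 2: close the feedback loop around G1, (G2+G3): this yields T(s), and no further normalization is needed

Final answer: (s^2 - 3*s - 4)/(2*s^2 - 2*s - 14)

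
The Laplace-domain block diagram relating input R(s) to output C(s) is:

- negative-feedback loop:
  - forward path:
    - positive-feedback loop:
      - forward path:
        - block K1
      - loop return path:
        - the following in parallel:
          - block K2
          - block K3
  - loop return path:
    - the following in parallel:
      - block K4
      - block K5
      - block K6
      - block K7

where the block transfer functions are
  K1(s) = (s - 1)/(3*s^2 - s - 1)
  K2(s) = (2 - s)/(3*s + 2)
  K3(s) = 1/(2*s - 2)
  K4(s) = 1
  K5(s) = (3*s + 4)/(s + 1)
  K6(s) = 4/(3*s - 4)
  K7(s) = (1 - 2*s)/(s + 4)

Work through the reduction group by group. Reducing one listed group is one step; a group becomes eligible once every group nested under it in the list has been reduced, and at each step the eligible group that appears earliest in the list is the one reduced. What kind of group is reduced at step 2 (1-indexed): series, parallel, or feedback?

Step 1: parallel reduction of K2, K3
Step 2: close the feedback loop around K1, (K2+K3)
Step 3: combine K4, K5, K6, K7 in parallel
Step 4: apply the feedback formula to [K1/(1-K1*(K2+K3))], (K4+K5+K6+K7)
At step 2 the group reduced is feedback.

Final answer: feedback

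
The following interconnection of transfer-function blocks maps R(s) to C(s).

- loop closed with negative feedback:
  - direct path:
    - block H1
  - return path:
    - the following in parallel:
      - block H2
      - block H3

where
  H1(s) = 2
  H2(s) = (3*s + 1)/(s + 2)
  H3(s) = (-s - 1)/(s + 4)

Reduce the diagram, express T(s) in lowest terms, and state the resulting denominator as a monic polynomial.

Step 1 - reduce the parallel group H2, H3: (2*s^2 + 10*s + 2)/(s^2 + 6*s + 8)
Step 2 - apply the feedback formula to H1, (H2+H3): (2*s^2 + 12*s + 16)/(5*s^2 + 26*s + 12)
T(s) is the step-2 result (common factors already cancelled). Leading coefficient of the denominator: 5. Divide through by 5 for the monic polynomial.

Answer: s^2 + 26*s/5 + 12/5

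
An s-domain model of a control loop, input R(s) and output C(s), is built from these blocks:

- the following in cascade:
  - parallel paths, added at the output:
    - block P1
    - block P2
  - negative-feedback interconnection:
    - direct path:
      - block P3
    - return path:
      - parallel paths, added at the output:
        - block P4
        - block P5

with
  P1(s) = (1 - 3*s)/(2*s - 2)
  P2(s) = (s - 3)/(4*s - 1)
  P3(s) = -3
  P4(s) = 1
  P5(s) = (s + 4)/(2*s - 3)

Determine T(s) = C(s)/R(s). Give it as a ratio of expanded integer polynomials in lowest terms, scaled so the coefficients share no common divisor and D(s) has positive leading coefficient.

Answer: (-60*s^3 + 84*s^2 + 39*s - 45)/(56*s^3 - 22*s^2 - 46*s + 12)

Working:
Step 1: combine P1, P2 in parallel = (-10*s^2 - s + 5)/(8*s^2 - 10*s + 2)
Step 2: add P4, P5 (parallel) = (3*s + 1)/(2*s - 3)
Step 3: apply the feedback formula to P3, (P4+P5) = (6*s - 9)/(7*s + 6)
Step 4: combine (P1+P2), [P3/(1+P3*(P4+P5))] in series; the result is T(s) itself (integer coefficients, no common factor, positive leading denominator coefficient)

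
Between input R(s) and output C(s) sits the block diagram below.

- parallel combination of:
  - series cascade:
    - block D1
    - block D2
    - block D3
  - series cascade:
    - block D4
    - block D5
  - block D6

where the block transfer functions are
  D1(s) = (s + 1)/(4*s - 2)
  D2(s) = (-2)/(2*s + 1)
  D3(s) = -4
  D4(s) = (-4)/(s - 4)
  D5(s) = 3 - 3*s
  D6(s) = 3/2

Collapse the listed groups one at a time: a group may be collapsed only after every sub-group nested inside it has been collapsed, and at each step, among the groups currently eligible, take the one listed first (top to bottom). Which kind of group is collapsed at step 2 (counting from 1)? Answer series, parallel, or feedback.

Step 1: multiply D1, D2, D3 (series)
Step 2: multiply D4, D5 (series)
Step 3: parallel reduction of (D1*D2*D3), (D4*D5), D6
So the answer for step 2 is series.

Final answer: series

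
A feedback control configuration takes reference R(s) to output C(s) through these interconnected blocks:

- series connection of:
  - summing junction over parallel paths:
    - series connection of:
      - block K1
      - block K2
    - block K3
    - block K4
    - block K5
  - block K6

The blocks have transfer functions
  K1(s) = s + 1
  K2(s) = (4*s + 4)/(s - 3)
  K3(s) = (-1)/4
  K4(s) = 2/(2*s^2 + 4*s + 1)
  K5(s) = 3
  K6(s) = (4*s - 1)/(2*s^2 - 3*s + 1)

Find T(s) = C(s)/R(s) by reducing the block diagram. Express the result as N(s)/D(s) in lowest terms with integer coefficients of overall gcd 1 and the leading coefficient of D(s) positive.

1. cascade K1, K2; result (4*s^2 + 8*s + 4)/(s - 3)
2. combine (K1*K2), K3, K4, K5 in parallel; result (32*s^4 + 150*s^3 + 154*s^2 - 17*s - 41)/(8*s^3 - 8*s^2 - 44*s - 12)
3. cascade ((K1*K2)+K3+K4+K5), K6, giving the overall T(s)

Answer: (128*s^5 + 568*s^4 + 466*s^3 - 222*s^2 - 147*s + 41)/(16*s^5 - 40*s^4 - 56*s^3 + 100*s^2 - 8*s - 12)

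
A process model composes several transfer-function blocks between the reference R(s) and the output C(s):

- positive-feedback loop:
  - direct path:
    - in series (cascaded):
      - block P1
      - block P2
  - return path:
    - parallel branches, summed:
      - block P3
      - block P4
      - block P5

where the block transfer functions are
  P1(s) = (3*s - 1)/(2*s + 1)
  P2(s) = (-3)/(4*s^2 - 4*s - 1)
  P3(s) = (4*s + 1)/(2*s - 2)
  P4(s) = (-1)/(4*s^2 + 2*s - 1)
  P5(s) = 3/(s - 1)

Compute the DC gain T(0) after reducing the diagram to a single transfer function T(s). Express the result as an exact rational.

1. series reduction of P1, P2; result (3 - 9*s)/(8*s^3 - 4*s^2 - 6*s - 1)
2. parallel reduction of P3, P4, P5; result (16*s^3 + 36*s^2 + 8*s - 5)/(8*s^3 - 4*s^2 - 6*s + 2)
3. collapse the loop ((P1*P2) forward, (P3+P4+P5) return); result (-72*s^4 + 60*s^3 + 42*s^2 - 36*s + 6)/(64*s^6 - 64*s^5 + 64*s^4 + 332*s^3 - 4*s^2 - 75*s + 13)
The step-3 result is T(s). Setting s = 0: T(0) = 6/13.

Final answer: 6/13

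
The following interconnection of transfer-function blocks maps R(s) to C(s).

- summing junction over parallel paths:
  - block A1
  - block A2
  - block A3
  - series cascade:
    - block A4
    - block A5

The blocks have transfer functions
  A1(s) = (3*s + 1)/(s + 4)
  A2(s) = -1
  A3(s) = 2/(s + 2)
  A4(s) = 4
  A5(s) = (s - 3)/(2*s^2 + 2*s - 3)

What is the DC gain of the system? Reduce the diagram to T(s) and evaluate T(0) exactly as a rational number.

Step 1. reduce the series chain A4, A5: (4*s - 12)/(2*s^2 + 2*s - 3)
Step 2. parallel reduction of A1, A2, A3, (A4*A5): (4*s^4 + 14*s^3 + 16*s^2 - 45*s - 102)/(2*s^4 + 14*s^3 + 25*s^2 - 2*s - 24)
The step-2 result is T(s). Setting s = 0: T(0) = -102/(-24) = 17/4.

Therefore the answer is 17/4.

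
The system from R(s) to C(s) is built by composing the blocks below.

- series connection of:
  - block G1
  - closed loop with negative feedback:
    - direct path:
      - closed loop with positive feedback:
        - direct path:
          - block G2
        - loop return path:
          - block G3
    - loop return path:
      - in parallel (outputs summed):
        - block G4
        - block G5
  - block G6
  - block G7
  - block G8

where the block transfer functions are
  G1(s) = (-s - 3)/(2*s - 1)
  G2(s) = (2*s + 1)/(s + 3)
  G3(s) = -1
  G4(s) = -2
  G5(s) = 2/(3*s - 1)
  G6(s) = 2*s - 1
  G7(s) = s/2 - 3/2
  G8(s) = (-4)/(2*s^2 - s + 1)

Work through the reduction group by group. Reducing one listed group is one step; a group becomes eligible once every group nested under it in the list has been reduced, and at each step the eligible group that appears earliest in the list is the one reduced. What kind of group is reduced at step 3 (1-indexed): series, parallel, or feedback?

The answer is feedback.

Reasoning:
Step 1 - close the feedback loop around G2, G3
Step 2 - parallel reduction of G4, G5
Step 3 - close the feedback loop around [G2/(1-G2*G3)], (G4+G5)
Step 4 - multiply G1, [[G2/(1-G2*G3)]/(1+[G2/(1-G2*G3)]*(G4+G5))], G6, G7, G8 (series)
At step 3 the group reduced is feedback.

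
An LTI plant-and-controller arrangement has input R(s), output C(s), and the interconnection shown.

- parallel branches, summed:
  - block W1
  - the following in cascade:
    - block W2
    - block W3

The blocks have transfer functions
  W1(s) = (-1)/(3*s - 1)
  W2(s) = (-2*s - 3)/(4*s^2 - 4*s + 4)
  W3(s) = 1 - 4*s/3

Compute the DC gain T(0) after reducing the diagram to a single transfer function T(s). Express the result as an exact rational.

The answer is 1/4.

Reasoning:
(1) combine W2, W3 in series gives (8*s^2 + 6*s - 9)/(12*s^2 - 12*s + 12)
(2) add W1, (W2*W3) (parallel) gives (24*s^3 - 2*s^2 - 21*s - 3)/(36*s^3 - 48*s^2 + 48*s - 12)
Evaluating the step-2 result (the overall T(s)) at s = 0 gives T(0) = -3/(-12) = 1/4.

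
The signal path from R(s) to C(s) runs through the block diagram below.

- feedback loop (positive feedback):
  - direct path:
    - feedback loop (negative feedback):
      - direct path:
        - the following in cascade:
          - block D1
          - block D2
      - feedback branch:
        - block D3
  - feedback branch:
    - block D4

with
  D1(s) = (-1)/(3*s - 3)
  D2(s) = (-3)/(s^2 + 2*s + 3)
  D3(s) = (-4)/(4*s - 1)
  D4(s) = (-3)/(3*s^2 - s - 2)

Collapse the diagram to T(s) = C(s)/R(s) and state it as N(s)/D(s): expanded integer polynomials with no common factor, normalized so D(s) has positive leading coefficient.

First reduce the diagram to T(s).

Step 1: combine D1, D2 in series: 1/(s^3 + s^2 + s - 3)
Step 2: apply the feedback formula to (D1*D2), D3: (4*s - 1)/(4*s^4 + 3*s^3 + 3*s^2 - 13*s - 1)
Step 3: collapse the loop ([(D1*D2)/(1+(D1*D2)*D3)] forward, D4 return) - this is the overall T(s), already in the required normalized form

Answer: (12*s^3 - 7*s^2 - 7*s + 2)/(12*s^6 + 5*s^5 - 2*s^4 - 48*s^3 + 4*s^2 + 39*s - 1)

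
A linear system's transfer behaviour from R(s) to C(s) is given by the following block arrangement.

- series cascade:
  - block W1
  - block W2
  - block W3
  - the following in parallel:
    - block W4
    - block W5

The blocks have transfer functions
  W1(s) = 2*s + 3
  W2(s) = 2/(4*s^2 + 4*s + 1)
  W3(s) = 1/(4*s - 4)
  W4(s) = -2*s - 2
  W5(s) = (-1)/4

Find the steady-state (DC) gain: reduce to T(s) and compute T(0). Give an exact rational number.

(1) parallel reduction of W4, W5; result -2*s - 9/4
(2) multiply W1, W2, W3, (W4+W5) (series); result (-16*s^2 - 42*s - 27)/(32*s^3 - 24*s - 8)
DC gain: substitute s = 0 into T(s) from step 2: T(0) = -27/(-8) = 27/8.

Hence the answer: 27/8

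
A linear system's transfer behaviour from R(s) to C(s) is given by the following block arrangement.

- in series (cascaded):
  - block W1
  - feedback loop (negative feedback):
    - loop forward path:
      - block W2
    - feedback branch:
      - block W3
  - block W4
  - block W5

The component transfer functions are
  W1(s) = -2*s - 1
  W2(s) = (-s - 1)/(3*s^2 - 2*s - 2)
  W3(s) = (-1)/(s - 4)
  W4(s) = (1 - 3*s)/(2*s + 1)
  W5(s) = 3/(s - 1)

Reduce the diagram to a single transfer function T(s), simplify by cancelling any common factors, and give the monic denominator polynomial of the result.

(1) close the feedback loop around W2, W3; result (-s^2 + 3*s + 4)/(3*s^3 - 14*s^2 + 7*s + 9)
(2) combine W1, [W2/(1+W2*W3)], W4, W5 in series; result (-9*s^3 + 30*s^2 + 27*s - 12)/(3*s^4 - 17*s^3 + 21*s^2 + 2*s - 9)
That last expression is T(s), already simplified. Scaling its denominator by 1/3 (the reciprocal of the leading coefficient) yields the monic denominator.

Hence the answer: s^4 - 17*s^3/3 + 7*s^2 + 2*s/3 - 3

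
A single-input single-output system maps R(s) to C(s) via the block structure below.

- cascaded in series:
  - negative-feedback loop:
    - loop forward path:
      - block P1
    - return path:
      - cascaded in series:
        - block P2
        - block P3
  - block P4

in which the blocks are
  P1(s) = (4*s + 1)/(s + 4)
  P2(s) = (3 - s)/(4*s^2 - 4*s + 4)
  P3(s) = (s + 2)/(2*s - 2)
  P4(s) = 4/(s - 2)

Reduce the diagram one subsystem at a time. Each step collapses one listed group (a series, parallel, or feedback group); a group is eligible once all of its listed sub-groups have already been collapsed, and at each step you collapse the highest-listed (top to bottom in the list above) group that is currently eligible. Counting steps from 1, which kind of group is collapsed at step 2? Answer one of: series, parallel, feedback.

Reducing step by step:

1. reduce the series chain P2, P3
2. collapse the loop (P1 forward, (P2*P3) return)
3. combine [P1/(1+P1*(P2*P3))], P4 in series
Step 2 collapses a feedback group.

Answer: feedback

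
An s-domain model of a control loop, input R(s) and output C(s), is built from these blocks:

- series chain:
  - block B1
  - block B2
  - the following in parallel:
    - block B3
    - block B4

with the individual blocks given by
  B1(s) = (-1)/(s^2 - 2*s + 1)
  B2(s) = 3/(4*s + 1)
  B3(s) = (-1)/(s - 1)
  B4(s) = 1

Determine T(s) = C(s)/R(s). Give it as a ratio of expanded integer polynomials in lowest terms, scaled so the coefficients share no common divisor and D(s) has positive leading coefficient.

First reduce the diagram to T(s).

[1] reduce the parallel group B3, B4, giving (s - 2)/(s - 1)
[2] series reduction of B1, B2, (B3+B4), giving the overall T(s)

Answer: (6 - 3*s)/(4*s^4 - 11*s^3 + 9*s^2 - s - 1)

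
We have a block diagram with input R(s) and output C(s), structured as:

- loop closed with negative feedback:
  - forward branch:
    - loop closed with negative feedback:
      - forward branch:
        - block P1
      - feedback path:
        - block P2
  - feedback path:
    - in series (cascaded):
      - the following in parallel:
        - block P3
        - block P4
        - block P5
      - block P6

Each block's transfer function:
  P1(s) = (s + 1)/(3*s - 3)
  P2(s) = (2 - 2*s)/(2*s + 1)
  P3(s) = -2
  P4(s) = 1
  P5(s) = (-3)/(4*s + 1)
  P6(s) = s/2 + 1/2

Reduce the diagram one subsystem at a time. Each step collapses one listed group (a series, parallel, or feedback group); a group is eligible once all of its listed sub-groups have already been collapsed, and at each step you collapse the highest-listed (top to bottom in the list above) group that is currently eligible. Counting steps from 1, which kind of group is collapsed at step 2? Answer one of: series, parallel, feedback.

Step 1. close the feedback loop around P1, P2
Step 2. sum the parallel branches P3, P4, P5
Step 3. series reduction of (P3+P4+P5), P6
Step 4. feedback reduction of [P1/(1+P1*P2)], ((P3+P4+P5)*P6)
So the answer for step 2 is parallel.

Final answer: parallel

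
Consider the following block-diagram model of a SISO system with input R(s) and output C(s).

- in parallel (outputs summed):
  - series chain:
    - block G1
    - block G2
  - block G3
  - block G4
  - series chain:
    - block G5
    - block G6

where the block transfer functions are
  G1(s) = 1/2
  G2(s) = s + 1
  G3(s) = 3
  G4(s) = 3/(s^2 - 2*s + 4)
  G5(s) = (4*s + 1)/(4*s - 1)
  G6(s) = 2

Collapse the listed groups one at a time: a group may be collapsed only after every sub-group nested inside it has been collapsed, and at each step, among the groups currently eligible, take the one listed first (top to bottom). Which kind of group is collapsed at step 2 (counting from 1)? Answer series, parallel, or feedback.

Reducing step by step:

Step 1 - reduce the series chain G1, G2
Step 2 - multiply G5, G6 (series)
Step 3 - parallel reduction of (G1*G2), G3, G4, (G5*G6)
Step 2 collapses a series group.

Answer: series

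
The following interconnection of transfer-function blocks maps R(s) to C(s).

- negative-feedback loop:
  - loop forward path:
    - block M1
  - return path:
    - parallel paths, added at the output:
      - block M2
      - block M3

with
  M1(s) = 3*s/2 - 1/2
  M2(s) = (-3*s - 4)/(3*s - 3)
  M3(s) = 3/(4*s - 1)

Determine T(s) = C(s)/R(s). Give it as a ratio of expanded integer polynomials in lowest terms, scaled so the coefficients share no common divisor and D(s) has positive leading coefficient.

The answer is (-36*s^3 + 57*s^2 - 24*s + 3)/(36*s^3 - 24*s^2 + 41*s - 11).

Reasoning:
Step 1. add M2, M3 (parallel) -> (-12*s^2 - 4*s - 5)/(12*s^2 - 15*s + 3)
Step 2. feedback reduction of M1, (M2+M3): this yields T(s), and no further normalization is needed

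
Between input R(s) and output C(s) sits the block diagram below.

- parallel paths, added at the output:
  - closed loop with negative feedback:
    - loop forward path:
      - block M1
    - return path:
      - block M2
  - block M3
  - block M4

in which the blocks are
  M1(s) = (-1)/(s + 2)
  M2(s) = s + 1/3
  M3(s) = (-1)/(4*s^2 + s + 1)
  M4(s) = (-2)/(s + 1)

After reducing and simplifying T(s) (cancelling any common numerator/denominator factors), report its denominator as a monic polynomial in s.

The answer is s^3 + 5*s^2/4 + s/2 + 1/4.

Reasoning:
1. collapse the loop (M1 forward, M2 return): (-3)/5
2. parallel reduction of [M1/(1+M1*M2)], M3, M4: (-12*s^3 - 55*s^2 - 21*s - 18)/(20*s^3 + 25*s^2 + 10*s + 5)
Step 2 gives the fully reduced T(s), with no common factor left to cancel. The denominator's leading coefficient is 20, so divide each of its coefficients by 20 to get the monic form.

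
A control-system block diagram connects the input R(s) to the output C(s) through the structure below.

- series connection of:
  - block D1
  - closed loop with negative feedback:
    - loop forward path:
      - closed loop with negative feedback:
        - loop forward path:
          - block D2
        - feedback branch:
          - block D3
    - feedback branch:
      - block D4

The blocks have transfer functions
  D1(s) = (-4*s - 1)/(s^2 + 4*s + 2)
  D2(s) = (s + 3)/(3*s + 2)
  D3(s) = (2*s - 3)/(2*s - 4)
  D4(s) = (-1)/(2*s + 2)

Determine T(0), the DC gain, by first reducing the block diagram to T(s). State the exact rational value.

Step 1: close the feedback loop around D2, D3 gives (2*s^2 + 2*s - 12)/(8*s^2 - 5*s - 17)
Step 2: reduce the feedback loop with forward [D2/(1+D2*D3)] and return D4 gives (2*s^3 + 4*s^2 - 10*s - 12)/(8*s^3 + 2*s^2 - 23*s - 11)
Step 3: reduce the series chain D1, [[D2/(1+D2*D3)]/(1+[D2/(1+D2*D3)]*D4)] gives (-8*s^4 - 18*s^3 + 36*s^2 + 58*s + 12)/(8*s^5 + 34*s^4 + s^3 - 99*s^2 - 90*s - 22)
Step 3 gives the overall T(s). Then T(0) = 12/(-22) = -6/11.

Answer: -6/11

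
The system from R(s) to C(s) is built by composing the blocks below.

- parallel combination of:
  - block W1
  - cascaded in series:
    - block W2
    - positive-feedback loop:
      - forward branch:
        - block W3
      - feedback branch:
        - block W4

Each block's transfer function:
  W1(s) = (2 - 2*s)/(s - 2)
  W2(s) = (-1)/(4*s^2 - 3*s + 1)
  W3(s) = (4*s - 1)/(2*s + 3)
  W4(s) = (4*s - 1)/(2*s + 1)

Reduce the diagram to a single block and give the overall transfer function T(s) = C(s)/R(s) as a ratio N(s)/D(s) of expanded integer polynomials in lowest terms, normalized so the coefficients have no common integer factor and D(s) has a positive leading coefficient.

Reducing step by step:

Step 1 - close the feedback loop around W3, W4: (-8*s^2 - 2*s + 1)/(12*s^2 - 16*s - 2)
Step 2 - combine W2, [W3/(1-W3*W4)] in series: (8*s^2 + 2*s - 1)/(48*s^4 - 100*s^3 + 52*s^2 - 10*s - 2)
Step 3 - add W1, (W2*[W3/(1-W3*W4)]) (parallel), which is the overall transfer function T(s) = C(s)/R(s) in lowest terms

Answer: (-96*s^5 + 296*s^4 - 296*s^3 + 110*s^2 - 21*s - 2)/(48*s^5 - 196*s^4 + 252*s^3 - 114*s^2 + 18*s + 4)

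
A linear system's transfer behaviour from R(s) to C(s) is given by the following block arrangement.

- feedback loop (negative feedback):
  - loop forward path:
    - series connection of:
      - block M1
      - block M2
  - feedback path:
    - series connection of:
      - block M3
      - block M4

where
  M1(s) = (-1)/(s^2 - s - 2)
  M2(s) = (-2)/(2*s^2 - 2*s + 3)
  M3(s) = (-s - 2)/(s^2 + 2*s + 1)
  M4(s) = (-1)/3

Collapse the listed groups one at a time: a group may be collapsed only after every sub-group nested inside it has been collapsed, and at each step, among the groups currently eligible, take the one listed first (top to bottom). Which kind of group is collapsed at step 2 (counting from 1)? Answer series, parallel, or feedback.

[1] series reduction of M1, M2
[2] series reduction of M3, M4
[3] feedback reduction of (M1*M2), (M3*M4)
So the answer for step 2 is series.

Hence the answer: series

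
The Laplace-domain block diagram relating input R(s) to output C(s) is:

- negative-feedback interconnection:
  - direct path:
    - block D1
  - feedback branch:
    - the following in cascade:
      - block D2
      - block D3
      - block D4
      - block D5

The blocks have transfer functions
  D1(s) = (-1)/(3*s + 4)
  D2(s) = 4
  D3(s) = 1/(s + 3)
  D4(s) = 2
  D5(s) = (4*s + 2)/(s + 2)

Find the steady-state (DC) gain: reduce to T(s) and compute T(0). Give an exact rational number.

Answer: -3/4

Working:
1. reduce the series chain D2, D3, D4, D5 gives (32*s + 16)/(s^2 + 5*s + 6)
2. close the feedback loop around D1, (D2*D3*D4*D5) gives (-s^2 - 5*s - 6)/(3*s^3 + 19*s^2 + 6*s + 8)
Evaluating the step-2 result (the overall T(s)) at s = 0 gives T(0) = -6/8 = -3/4.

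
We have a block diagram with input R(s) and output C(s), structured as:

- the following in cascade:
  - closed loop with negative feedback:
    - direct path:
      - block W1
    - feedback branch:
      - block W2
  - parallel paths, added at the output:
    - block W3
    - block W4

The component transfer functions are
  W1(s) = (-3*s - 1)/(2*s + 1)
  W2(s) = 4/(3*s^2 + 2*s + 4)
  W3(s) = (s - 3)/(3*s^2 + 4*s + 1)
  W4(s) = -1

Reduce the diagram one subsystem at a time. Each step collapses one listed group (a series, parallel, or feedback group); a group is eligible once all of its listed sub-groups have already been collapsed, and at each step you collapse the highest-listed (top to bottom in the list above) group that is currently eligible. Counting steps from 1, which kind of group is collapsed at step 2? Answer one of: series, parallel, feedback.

[1] close the feedback loop around W1, W2
[2] reduce the parallel group W3, W4
[3] reduce the series chain [W1/(1+W1*W2)], (W3+W4)
Step 2: parallel.

Hence the answer: parallel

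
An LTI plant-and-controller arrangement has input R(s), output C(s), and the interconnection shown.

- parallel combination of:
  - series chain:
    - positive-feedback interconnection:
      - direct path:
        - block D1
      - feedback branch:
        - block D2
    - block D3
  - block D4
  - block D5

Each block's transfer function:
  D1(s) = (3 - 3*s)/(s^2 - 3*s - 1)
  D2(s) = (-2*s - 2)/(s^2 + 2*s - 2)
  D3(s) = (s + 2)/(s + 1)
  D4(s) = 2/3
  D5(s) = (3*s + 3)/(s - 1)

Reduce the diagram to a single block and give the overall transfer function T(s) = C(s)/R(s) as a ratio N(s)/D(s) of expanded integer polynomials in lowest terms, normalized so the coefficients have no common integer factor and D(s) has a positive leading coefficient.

Step 1. apply the feedback formula to D1, D2; result (-3*s^3 - 3*s^2 + 12*s - 6)/(s^4 - s^3 - 15*s^2 + 4*s + 8)
Step 2. series reduction of [D1/(1-D1*D2)], D3; result (-3*s^4 - 9*s^3 + 6*s^2 + 18*s - 12)/(s^5 - 16*s^3 - 11*s^2 + 12*s + 8)
Step 3. reduce the parallel group ([D1/(1-D1*D2)]*D3), D4, D5, giving the overall T(s)

Therefore the answer is (11*s^6 - 2*s^5 - 194*s^4 - 188*s^3 + 91*s^2 + 82*s + 92)/(3*s^6 - 3*s^5 - 48*s^4 + 15*s^3 + 69*s^2 - 12*s - 24).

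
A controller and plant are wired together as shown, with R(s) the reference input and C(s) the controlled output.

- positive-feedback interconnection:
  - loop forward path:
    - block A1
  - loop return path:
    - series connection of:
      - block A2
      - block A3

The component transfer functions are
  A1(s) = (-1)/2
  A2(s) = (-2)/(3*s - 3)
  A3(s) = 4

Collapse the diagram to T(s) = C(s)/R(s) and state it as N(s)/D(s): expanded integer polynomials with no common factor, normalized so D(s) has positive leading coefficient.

Step 1 - cascade A2, A3 = (-8)/(3*s - 3)
Step 2 - close the feedback loop around A1, (A2*A3), which is the overall transfer function T(s) = C(s)/R(s) in lowest terms

Hence the answer: (3 - 3*s)/(6*s - 14)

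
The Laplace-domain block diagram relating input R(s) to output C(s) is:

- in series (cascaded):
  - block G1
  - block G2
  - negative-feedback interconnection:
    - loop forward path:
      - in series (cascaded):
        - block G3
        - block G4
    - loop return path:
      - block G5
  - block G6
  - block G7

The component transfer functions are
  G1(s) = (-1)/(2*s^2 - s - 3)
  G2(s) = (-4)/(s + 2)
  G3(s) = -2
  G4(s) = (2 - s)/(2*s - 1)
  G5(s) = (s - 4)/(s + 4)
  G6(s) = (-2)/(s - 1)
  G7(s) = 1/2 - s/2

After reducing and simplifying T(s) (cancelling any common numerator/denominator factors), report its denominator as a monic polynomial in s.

Step 1 - cascade G3, G4; result (2*s - 4)/(2*s - 1)
Step 2 - close the feedback loop around (G3*G4), G5; result (2*s^2 + 4*s - 16)/(4*s^2 - 5*s + 12)
Step 3 - reduce the series chain G1, G2, [(G3*G4)/(1+(G3*G4)*G5)], G6, G7; result (8*s^2 + 16*s - 64)/(8*s^5 + 2*s^4 - 11*s^3 + 37*s^2 - 30*s - 72)
No further cancellation is possible in the step-3 result, so that is T(s). Its denominator becomes monic after dividing by the leading coefficient 8.

Therefore the answer is s^5 + s^4/4 - 11*s^3/8 + 37*s^2/8 - 15*s/4 - 9.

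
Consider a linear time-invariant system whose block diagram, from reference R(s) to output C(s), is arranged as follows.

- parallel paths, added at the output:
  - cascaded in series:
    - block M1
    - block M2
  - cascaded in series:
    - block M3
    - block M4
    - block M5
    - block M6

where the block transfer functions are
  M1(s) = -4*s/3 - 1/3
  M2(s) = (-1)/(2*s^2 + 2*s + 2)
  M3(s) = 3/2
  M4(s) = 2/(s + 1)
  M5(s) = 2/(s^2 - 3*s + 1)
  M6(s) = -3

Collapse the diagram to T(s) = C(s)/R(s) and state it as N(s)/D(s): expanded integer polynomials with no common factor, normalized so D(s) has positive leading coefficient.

Step 1: multiply M1, M2 (series): (4*s + 1)/(6*s^2 + 6*s + 6)
Step 2: series reduction of M3, M4, M5, M6: (-18)/(s^3 - 2*s^2 - 2*s + 1)
Step 3: combine (M1*M2), (M3*M4*M5*M6) in parallel; the result is T(s) itself (integer coefficients, no common factor, positive leading denominator coefficient)

Answer: (4*s^4 - 7*s^3 - 118*s^2 - 106*s - 107)/(6*s^5 - 6*s^4 - 18*s^3 - 18*s^2 - 6*s + 6)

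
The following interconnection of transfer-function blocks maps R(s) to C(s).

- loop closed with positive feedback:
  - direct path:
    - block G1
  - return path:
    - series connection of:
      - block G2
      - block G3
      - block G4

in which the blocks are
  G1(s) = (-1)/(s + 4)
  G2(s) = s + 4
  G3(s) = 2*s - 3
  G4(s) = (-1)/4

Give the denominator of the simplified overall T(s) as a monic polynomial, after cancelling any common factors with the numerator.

First reduce the diagram to T(s).

Step 1: reduce the series chain G2, G3, G4 = -s^2/2 - 5*s/4 + 3
Step 2: close the feedback loop around G1, (G2*G3*G4) = 4/(2*s^2 + s - 28)
T(s) is the step-2 result (common factors already cancelled). Leading coefficient of the denominator: 2. Divide through by 2 for the monic polynomial.

Answer: s^2 + s/2 - 14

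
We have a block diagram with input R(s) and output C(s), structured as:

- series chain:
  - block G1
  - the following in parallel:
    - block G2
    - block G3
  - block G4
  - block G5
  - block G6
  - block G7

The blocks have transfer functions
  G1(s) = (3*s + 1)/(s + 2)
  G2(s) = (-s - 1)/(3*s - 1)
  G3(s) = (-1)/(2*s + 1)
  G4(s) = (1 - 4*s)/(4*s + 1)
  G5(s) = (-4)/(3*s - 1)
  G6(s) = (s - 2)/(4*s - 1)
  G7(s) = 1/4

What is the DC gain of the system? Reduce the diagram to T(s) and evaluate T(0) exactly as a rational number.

The answer is 0.

Reasoning:
(1) combine G2, G3 in parallel gives (-2*s^2 - 6*s)/(6*s^2 + s - 1)
(2) series reduction of G1, (G2+G3), G4, G5, G6, G7 gives (-6*s^4 - 8*s^3 + 34*s^2 + 12*s)/(72*s^5 + 150*s^4 - 7*s^3 - 38*s^2 + s + 2)
The step-2 result is T(s). Setting s = 0: T(0) = 0/2 = 0.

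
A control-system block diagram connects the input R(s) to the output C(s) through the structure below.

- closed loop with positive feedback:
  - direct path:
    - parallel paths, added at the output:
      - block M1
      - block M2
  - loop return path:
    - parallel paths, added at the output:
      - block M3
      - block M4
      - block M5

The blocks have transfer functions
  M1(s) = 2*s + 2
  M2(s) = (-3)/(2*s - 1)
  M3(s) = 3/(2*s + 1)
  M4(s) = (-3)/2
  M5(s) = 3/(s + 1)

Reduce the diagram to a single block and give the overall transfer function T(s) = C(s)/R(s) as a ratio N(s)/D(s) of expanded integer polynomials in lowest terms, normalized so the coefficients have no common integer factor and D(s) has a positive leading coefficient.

Step 1. reduce the parallel group M1, M2 gives (4*s^2 + 2*s - 5)/(2*s - 1)
Step 2. reduce the parallel group M3, M4, M5 gives (-6*s^2 + 9*s + 9)/(4*s^2 + 6*s + 2)
Step 3. reduce the feedback loop with forward (M1+M2) and return (M3+M4+M5), which is the overall transfer function T(s) = C(s)/R(s) in lowest terms

Answer: (16*s^4 + 32*s^3 - 26*s - 10)/(24*s^4 - 16*s^3 - 76*s^2 + 25*s + 43)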